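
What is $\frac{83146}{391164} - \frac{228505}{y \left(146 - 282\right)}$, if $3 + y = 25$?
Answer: $\frac{22407925663}{292590672} \approx 76.585$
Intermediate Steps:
$y = 22$ ($y = -3 + 25 = 22$)
$\frac{83146}{391164} - \frac{228505}{y \left(146 - 282\right)} = \frac{83146}{391164} - \frac{228505}{22 \left(146 - 282\right)} = 83146 \cdot \frac{1}{391164} - \frac{228505}{22 \left(-136\right)} = \frac{41573}{195582} - \frac{228505}{-2992} = \frac{41573}{195582} - - \frac{228505}{2992} = \frac{41573}{195582} + \frac{228505}{2992} = \frac{22407925663}{292590672}$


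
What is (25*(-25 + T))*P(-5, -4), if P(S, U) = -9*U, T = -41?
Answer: -59400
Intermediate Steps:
(25*(-25 + T))*P(-5, -4) = (25*(-25 - 41))*(-9*(-4)) = (25*(-66))*36 = -1650*36 = -59400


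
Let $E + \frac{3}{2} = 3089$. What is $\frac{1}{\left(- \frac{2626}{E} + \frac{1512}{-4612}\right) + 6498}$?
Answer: $\frac{547675}{3558146788} \approx 0.00015392$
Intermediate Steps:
$E = \frac{6175}{2}$ ($E = - \frac{3}{2} + 3089 = \frac{6175}{2} \approx 3087.5$)
$\frac{1}{\left(- \frac{2626}{E} + \frac{1512}{-4612}\right) + 6498} = \frac{1}{\left(- \frac{2626}{\frac{6175}{2}} + \frac{1512}{-4612}\right) + 6498} = \frac{1}{\left(\left(-2626\right) \frac{2}{6175} + 1512 \left(- \frac{1}{4612}\right)\right) + 6498} = \frac{1}{\left(- \frac{404}{475} - \frac{378}{1153}\right) + 6498} = \frac{1}{- \frac{645362}{547675} + 6498} = \frac{1}{\frac{3558146788}{547675}} = \frac{547675}{3558146788}$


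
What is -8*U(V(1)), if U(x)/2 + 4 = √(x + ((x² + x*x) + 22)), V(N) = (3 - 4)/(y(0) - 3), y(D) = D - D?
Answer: 64 - 16*√203/3 ≈ -11.988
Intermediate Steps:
y(D) = 0
V(N) = ⅓ (V(N) = (3 - 4)/(0 - 3) = -1/(-3) = -1*(-⅓) = ⅓)
U(x) = -8 + 2*√(22 + x + 2*x²) (U(x) = -8 + 2*√(x + ((x² + x*x) + 22)) = -8 + 2*√(x + ((x² + x²) + 22)) = -8 + 2*√(x + (2*x² + 22)) = -8 + 2*√(x + (22 + 2*x²)) = -8 + 2*√(22 + x + 2*x²))
-8*U(V(1)) = -8*(-8 + 2*√(22 + ⅓ + 2*(⅓)²)) = -8*(-8 + 2*√(22 + ⅓ + 2*(⅑))) = -8*(-8 + 2*√(22 + ⅓ + 2/9)) = -8*(-8 + 2*√(203/9)) = -8*(-8 + 2*(√203/3)) = -8*(-8 + 2*√203/3) = 64 - 16*√203/3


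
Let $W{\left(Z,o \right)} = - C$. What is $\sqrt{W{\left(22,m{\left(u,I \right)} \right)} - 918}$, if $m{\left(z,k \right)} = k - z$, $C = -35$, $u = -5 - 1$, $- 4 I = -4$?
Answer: $i \sqrt{883} \approx 29.715 i$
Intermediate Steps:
$I = 1$ ($I = \left(- \frac{1}{4}\right) \left(-4\right) = 1$)
$u = -6$ ($u = -5 - 1 = -6$)
$W{\left(Z,o \right)} = 35$ ($W{\left(Z,o \right)} = \left(-1\right) \left(-35\right) = 35$)
$\sqrt{W{\left(22,m{\left(u,I \right)} \right)} - 918} = \sqrt{35 - 918} = \sqrt{-883} = i \sqrt{883}$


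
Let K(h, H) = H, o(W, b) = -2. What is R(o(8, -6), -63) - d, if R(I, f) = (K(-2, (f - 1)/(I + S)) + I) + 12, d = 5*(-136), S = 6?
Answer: 674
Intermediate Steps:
d = -680
R(I, f) = 12 + I + (-1 + f)/(6 + I) (R(I, f) = ((f - 1)/(I + 6) + I) + 12 = ((-1 + f)/(6 + I) + I) + 12 = (I + (-1 + f)/(6 + I)) + 12 = 12 + I + (-1 + f)/(6 + I))
R(o(8, -6), -63) - d = (-1 - 63 + (6 - 2)*(12 - 2))/(6 - 2) - 1*(-680) = (-1 - 63 + 4*10)/4 + 680 = (-1 - 63 + 40)/4 + 680 = (1/4)*(-24) + 680 = -6 + 680 = 674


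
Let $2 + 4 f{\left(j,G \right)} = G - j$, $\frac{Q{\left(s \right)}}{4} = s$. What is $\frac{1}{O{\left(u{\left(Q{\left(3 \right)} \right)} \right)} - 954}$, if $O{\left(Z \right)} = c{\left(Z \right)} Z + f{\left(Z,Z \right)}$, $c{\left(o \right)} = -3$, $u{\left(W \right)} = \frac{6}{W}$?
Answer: $- \frac{1}{956} \approx -0.001046$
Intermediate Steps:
$Q{\left(s \right)} = 4 s$
$f{\left(j,G \right)} = - \frac{1}{2} - \frac{j}{4} + \frac{G}{4}$ ($f{\left(j,G \right)} = - \frac{1}{2} + \frac{G - j}{4} = - \frac{1}{2} + \left(- \frac{j}{4} + \frac{G}{4}\right) = - \frac{1}{2} - \frac{j}{4} + \frac{G}{4}$)
$O{\left(Z \right)} = - \frac{1}{2} - 3 Z$ ($O{\left(Z \right)} = - 3 Z - \frac{1}{2} = - \frac{1}{2} - 3 Z$)
$\frac{1}{O{\left(u{\left(Q{\left(3 \right)} \right)} \right)} - 954} = \frac{1}{\left(- \frac{1}{2} - 3 \frac{6}{4 \cdot 3}\right) - 954} = \frac{1}{\left(- \frac{1}{2} - 3 \cdot \frac{6}{12}\right) - 954} = \frac{1}{\left(- \frac{1}{2} - 3 \cdot 6 \cdot \frac{1}{12}\right) - 954} = \frac{1}{\left(- \frac{1}{2} - \frac{3}{2}\right) - 954} = \frac{1}{-2 - 954} = \frac{1}{-956} = - \frac{1}{956}$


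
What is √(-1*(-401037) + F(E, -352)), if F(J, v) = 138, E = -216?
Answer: 15*√1783 ≈ 633.38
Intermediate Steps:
√(-1*(-401037) + F(E, -352)) = √(-1*(-401037) + 138) = √(401037 + 138) = √401175 = 15*√1783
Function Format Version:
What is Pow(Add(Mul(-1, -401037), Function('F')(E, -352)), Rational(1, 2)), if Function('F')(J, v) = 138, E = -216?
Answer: Mul(15, Pow(1783, Rational(1, 2))) ≈ 633.38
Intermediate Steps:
Pow(Add(Mul(-1, -401037), Function('F')(E, -352)), Rational(1, 2)) = Pow(Add(Mul(-1, -401037), 138), Rational(1, 2)) = Pow(Add(401037, 138), Rational(1, 2)) = Pow(401175, Rational(1, 2)) = Mul(15, Pow(1783, Rational(1, 2)))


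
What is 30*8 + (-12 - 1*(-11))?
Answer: 239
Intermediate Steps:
30*8 + (-12 - 1*(-11)) = 240 + (-12 + 11) = 240 - 1 = 239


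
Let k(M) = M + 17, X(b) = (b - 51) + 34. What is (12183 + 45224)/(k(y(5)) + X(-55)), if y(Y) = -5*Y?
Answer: -57407/80 ≈ -717.59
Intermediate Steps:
X(b) = -17 + b (X(b) = (-51 + b) + 34 = -17 + b)
k(M) = 17 + M
(12183 + 45224)/(k(y(5)) + X(-55)) = (12183 + 45224)/((17 - 5*5) + (-17 - 55)) = 57407/((17 - 25) - 72) = 57407/(-8 - 72) = 57407/(-80) = 57407*(-1/80) = -57407/80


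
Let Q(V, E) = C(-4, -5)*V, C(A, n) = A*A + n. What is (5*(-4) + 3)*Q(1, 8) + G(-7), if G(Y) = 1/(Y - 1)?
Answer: -1497/8 ≈ -187.13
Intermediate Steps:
C(A, n) = n + A² (C(A, n) = A² + n = n + A²)
Q(V, E) = 11*V (Q(V, E) = (-5 + (-4)²)*V = (-5 + 16)*V = 11*V)
G(Y) = 1/(-1 + Y)
(5*(-4) + 3)*Q(1, 8) + G(-7) = (5*(-4) + 3)*(11*1) + 1/(-1 - 7) = (-20 + 3)*11 + 1/(-8) = -17*11 - ⅛ = -187 - ⅛ = -1497/8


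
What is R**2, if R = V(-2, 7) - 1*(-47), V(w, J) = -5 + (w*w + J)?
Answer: 2809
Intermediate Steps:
V(w, J) = -5 + J + w**2 (V(w, J) = -5 + (w**2 + J) = -5 + (J + w**2) = -5 + J + w**2)
R = 53 (R = (-5 + 7 + (-2)**2) - 1*(-47) = (-5 + 7 + 4) + 47 = 6 + 47 = 53)
R**2 = 53**2 = 2809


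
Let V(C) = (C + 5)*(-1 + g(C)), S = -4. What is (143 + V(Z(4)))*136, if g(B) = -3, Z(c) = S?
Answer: 18904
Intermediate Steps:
Z(c) = -4
V(C) = -20 - 4*C (V(C) = (C + 5)*(-1 - 3) = (5 + C)*(-4) = -20 - 4*C)
(143 + V(Z(4)))*136 = (143 + (-20 - 4*(-4)))*136 = (143 + (-20 + 16))*136 = (143 - 4)*136 = 139*136 = 18904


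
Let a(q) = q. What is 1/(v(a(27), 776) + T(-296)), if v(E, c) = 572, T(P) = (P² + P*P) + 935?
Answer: 1/176739 ≈ 5.6581e-6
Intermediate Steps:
T(P) = 935 + 2*P² (T(P) = (P² + P²) + 935 = 2*P² + 935 = 935 + 2*P²)
1/(v(a(27), 776) + T(-296)) = 1/(572 + (935 + 2*(-296)²)) = 1/(572 + (935 + 2*87616)) = 1/(572 + (935 + 175232)) = 1/(572 + 176167) = 1/176739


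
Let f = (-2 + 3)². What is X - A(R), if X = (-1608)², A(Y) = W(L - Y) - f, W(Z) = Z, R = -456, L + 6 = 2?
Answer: 2585213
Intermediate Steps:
L = -4 (L = -6 + 2 = -4)
f = 1 (f = 1² = 1)
A(Y) = -5 - Y (A(Y) = (-4 - Y) - 1*1 = (-4 - Y) - 1 = -5 - Y)
X = 2585664
X - A(R) = 2585664 - (-5 - 1*(-456)) = 2585664 - (-5 + 456) = 2585664 - 1*451 = 2585664 - 451 = 2585213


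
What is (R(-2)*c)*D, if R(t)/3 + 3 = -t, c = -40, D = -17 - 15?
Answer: -3840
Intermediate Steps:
D = -32
R(t) = -9 - 3*t (R(t) = -9 + 3*(-t) = -9 - 3*t)
(R(-2)*c)*D = ((-9 - 3*(-2))*(-40))*(-32) = ((-9 + 6)*(-40))*(-32) = -3*(-40)*(-32) = 120*(-32) = -3840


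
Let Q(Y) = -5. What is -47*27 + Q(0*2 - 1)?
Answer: -1274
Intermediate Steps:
-47*27 + Q(0*2 - 1) = -47*27 - 5 = -1269 - 5 = -1274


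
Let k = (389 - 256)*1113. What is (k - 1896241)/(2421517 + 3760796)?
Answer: -1748212/6182313 ≈ -0.28278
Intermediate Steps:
k = 148029 (k = 133*1113 = 148029)
(k - 1896241)/(2421517 + 3760796) = (148029 - 1896241)/(2421517 + 3760796) = -1748212/6182313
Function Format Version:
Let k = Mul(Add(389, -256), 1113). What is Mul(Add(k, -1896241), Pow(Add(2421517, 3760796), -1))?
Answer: Rational(-1748212, 6182313) ≈ -0.28278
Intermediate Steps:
k = 148029 (k = Mul(133, 1113) = 148029)
Mul(Add(k, -1896241), Pow(Add(2421517, 3760796), -1)) = Mul(Add(148029, -1896241), Pow(Add(2421517, 3760796), -1)) = Mul(-1748212, Pow(6182313, -1)) = Mul(-1748212, Rational(1, 6182313)) = Rational(-1748212, 6182313)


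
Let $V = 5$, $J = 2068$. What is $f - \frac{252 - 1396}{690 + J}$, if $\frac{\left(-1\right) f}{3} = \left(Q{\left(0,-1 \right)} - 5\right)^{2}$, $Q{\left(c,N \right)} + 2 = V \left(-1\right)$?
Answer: $- \frac{595156}{1379} \approx -431.58$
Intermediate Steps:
$Q{\left(c,N \right)} = -7$ ($Q{\left(c,N \right)} = -2 + 5 \left(-1\right) = -2 - 5 = -7$)
$f = -432$ ($f = - 3 \left(-7 - 5\right)^{2} = - 3 \left(-12\right)^{2} = \left(-3\right) 144 = -432$)
$f - \frac{252 - 1396}{690 + J} = -432 - \frac{252 - 1396}{690 + 2068} = -432 - - \frac{1144}{2758} = -432 - \left(-1144\right) \frac{1}{2758} = -432 - - \frac{572}{1379} = -432 + \frac{572}{1379} = - \frac{595156}{1379}$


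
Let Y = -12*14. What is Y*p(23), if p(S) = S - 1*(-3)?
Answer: -4368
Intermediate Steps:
p(S) = 3 + S (p(S) = S + 3 = 3 + S)
Y = -168
Y*p(23) = -168*(3 + 23) = -168*26 = -4368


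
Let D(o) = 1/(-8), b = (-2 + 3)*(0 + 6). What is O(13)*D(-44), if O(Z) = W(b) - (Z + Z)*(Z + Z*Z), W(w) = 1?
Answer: 4731/8 ≈ 591.38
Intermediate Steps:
b = 6 (b = 1*6 = 6)
O(Z) = 1 - 2*Z*(Z + Z²) (O(Z) = 1 - (Z + Z)*(Z + Z*Z) = 1 - 2*Z*(Z + Z²))
D(o) = -⅛
O(13)*D(-44) = (1 - 2*13² - 2*13³)*(-⅛) = (1 - 2*169 - 2*2197)*(-⅛) = (1 - 338 - 4394)*(-⅛) = -4731*(-⅛) = 4731/8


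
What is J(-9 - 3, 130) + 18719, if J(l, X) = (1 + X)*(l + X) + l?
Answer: 34165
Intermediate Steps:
J(l, X) = l + (1 + X)*(X + l) (J(l, X) = (1 + X)*(X + l) + l = l + (1 + X)*(X + l))
J(-9 - 3, 130) + 18719 = (130 + 130² + 2*(-9 - 3) + 130*(-9 - 3)) + 18719 = (130 + 16900 + 2*(-12) + 130*(-12)) + 18719 = (130 + 16900 - 24 - 1560) + 18719 = 15446 + 18719 = 34165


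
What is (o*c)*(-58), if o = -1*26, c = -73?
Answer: -110084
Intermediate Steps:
o = -26
(o*c)*(-58) = -26*(-73)*(-58) = 1898*(-58) = -110084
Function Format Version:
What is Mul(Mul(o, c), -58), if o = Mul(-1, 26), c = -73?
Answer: -110084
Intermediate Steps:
o = -26
Mul(Mul(o, c), -58) = Mul(Mul(-26, -73), -58) = Mul(1898, -58) = -110084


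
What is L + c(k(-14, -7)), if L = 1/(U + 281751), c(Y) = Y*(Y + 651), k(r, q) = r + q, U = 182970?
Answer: -6148258829/464721 ≈ -13230.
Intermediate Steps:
k(r, q) = q + r
c(Y) = Y*(651 + Y)
L = 1/464721 (L = 1/(182970 + 281751) = 1/464721 ≈ 2.1518e-6)
L + c(k(-14, -7)) = 1/464721 + (-7 - 14)*(651 + (-7 - 14)) = 1/464721 - 21*(651 - 21) = 1/464721 - 21*630 = 1/464721 - 13230 = -6148258829/464721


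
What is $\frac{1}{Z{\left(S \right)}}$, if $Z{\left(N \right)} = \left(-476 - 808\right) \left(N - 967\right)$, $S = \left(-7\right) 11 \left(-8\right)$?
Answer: $\frac{1}{450684} \approx 2.2189 \cdot 10^{-6}$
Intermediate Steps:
$S = 616$ ($S = \left(-77\right) \left(-8\right) = 616$)
$Z{\left(N \right)} = 1241628 - 1284 N$ ($Z{\left(N \right)} = - 1284 \left(-967 + N\right) = 1241628 - 1284 N$)
$\frac{1}{Z{\left(S \right)}} = \frac{1}{1241628 - 790944} = \frac{1}{450684}$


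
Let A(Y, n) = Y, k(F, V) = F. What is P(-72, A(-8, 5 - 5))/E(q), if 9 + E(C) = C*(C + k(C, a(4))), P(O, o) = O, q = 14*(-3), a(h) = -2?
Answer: -8/391 ≈ -0.020460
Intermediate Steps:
q = -42
E(C) = -9 + 2*C² (E(C) = -9 + C*(C + C) = -9 + C*(2*C) = -9 + 2*C²)
P(-72, A(-8, 5 - 5))/E(q) = -72/(-9 + 2*(-42)²) = -72/(-9 + 2*1764) = -72/(-9 + 3528) = -72/3519 = -72*1/3519 = -8/391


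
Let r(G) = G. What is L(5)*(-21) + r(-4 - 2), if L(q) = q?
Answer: -111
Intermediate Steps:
L(5)*(-21) + r(-4 - 2) = 5*(-21) + (-4 - 2) = -105 - 6 = -111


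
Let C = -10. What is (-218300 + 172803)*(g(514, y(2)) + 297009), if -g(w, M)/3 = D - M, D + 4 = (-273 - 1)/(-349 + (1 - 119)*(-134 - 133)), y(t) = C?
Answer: -420999638061273/31157 ≈ -1.3512e+10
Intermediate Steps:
y(t) = -10
D = -124902/31157 (D = -4 + (-273 - 1)/(-349 + (1 - 119)*(-134 - 133)) = -4 - 274/(-349 - 118*(-267)) = -4 - 274/(-349 + 31506) = -4 - 274/31157 = -124902/31157 ≈ -4.0088)
g(w, M) = 374706/31157 + 3*M (g(w, M) = -3*(-124902/31157 - M) = 374706/31157 + 3*M)
(-218300 + 172803)*(g(514, y(2)) + 297009) = (-218300 + 172803)*((374706/31157 + 3*(-10)) + 297009) = -45497*((374706/31157 - 30) + 297009) = -45497*(-560004/31157 + 297009) = -45497*9253349409/31157 = -420999638061273/31157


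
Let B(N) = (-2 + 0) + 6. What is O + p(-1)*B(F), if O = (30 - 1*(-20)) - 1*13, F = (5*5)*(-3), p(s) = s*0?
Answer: 37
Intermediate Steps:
p(s) = 0
F = -75 (F = 25*(-3) = -75)
B(N) = 4 (B(N) = -2 + 6 = 4)
O = 37 (O = (30 + 20) - 13 = 50 - 13 = 37)
O + p(-1)*B(F) = 37 + 0*4 = 37 + 0 = 37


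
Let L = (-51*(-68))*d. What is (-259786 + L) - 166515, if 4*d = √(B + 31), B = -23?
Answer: -426301 + 1734*√2 ≈ -4.2385e+5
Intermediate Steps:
d = √2/2 (d = √(-23 + 31)/4 = √8/4 = (2*√2)/4 = √2/2 ≈ 0.70711)
L = 1734*√2 (L = (-51*(-68))*(√2/2) = 3468*(√2/2) = 1734*√2 ≈ 2452.2)
(-259786 + L) - 166515 = (-259786 + 1734*√2) - 166515 = -426301 + 1734*√2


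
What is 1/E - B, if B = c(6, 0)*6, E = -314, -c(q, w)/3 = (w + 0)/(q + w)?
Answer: -1/314 ≈ -0.0031847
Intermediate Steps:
c(q, w) = -3*w/(q + w) (c(q, w) = -3*(w + 0)/(q + w) = -3*w/(q + w))
B = 0 (B = -3*0/(6 + 0)*6 = -3*0/6*6 = -3*0*⅙*6 = 0*6 = 0)
1/E - B = 1/(-314) - 1*0 = -1/314 + 0 = -1/314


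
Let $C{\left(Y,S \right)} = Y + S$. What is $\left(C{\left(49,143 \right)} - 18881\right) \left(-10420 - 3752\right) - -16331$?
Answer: $264876839$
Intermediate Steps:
$C{\left(Y,S \right)} = S + Y$
$\left(C{\left(49,143 \right)} - 18881\right) \left(-10420 - 3752\right) - -16331 = \left(\left(143 + 49\right) - 18881\right) \left(-10420 - 3752\right) - -16331 = \left(192 - 18881\right) \left(-14172\right) + 16331 = \left(-18689\right) \left(-14172\right) + 16331 = 264860508 + 16331 = 264876839$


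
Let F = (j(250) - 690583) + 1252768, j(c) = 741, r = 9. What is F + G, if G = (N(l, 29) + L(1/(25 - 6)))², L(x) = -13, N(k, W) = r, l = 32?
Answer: 562942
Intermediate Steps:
N(k, W) = 9
F = 562926 (F = (741 - 690583) + 1252768 = -689842 + 1252768 = 562926)
G = 16 (G = (9 - 13)² = (-4)² = 16)
F + G = 562926 + 16 = 562942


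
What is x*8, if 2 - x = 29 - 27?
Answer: 0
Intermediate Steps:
x = 0 (x = 2 - (29 - 27) = 2 - 1*2 = 2 - 2 = 0)
x*8 = 0*8 = 0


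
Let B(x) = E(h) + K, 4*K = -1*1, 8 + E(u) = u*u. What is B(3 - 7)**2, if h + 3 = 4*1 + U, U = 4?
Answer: 4489/16 ≈ 280.56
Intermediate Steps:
h = 5 (h = -3 + (4*1 + 4) = -3 + (4 + 4) = -3 + 8 = 5)
E(u) = -8 + u**2 (E(u) = -8 + u*u = -8 + u**2)
K = -1/4 (K = (-1*1)/4 = (1/4)*(-1) = -1/4 ≈ -0.25000)
B(x) = 67/4 (B(x) = (-8 + 5**2) - 1/4 = (-8 + 25) - 1/4 = 17 - 1/4 = 67/4)
B(3 - 7)**2 = (67/4)**2 = 4489/16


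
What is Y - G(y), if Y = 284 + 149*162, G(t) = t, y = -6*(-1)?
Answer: 24416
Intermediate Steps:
y = 6
Y = 24422 (Y = 284 + 24138 = 24422)
Y - G(y) = 24422 - 1*6 = 24422 - 6 = 24416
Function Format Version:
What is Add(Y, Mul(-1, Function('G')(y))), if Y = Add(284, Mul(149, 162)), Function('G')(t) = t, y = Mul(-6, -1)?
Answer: 24416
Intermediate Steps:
y = 6
Y = 24422 (Y = Add(284, 24138) = 24422)
Add(Y, Mul(-1, Function('G')(y))) = Add(24422, Mul(-1, 6)) = Add(24422, -6) = 24416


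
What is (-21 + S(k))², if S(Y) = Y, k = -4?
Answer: 625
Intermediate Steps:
(-21 + S(k))² = (-21 - 4)² = (-25)² = 625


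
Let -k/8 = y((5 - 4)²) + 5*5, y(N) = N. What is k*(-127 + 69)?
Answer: 12064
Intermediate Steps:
k = -208 (k = -8*((5 - 4)² + 5*5) = -8*(1² + 25) = -8*(1 + 25) = -8*26 = -208)
k*(-127 + 69) = -208*(-127 + 69) = -208*(-58) = 12064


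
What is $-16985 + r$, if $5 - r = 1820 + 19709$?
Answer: $-38509$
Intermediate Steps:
$r = -21524$ ($r = 5 - \left(1820 + 19709\right) = 5 - 21529 = -21524$)
$-16985 + r = -16985 - 21524 = -38509$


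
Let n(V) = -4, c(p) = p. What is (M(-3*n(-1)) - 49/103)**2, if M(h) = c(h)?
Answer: 1408969/10609 ≈ 132.81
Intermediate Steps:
M(h) = h
(M(-3*n(-1)) - 49/103)**2 = (-3*(-4) - 49/103)**2 = (12 - 49*1/103)**2 = (12 - 49/103)**2 = (1187/103)**2 = 1408969/10609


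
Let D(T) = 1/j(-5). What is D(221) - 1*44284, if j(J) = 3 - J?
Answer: -354271/8 ≈ -44284.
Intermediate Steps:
D(T) = ⅛ (D(T) = 1/(3 - 1*(-5)) = 1/(3 + 5) = 1/8 = ⅛)
D(221) - 1*44284 = ⅛ - 1*44284 = ⅛ - 44284 = -354271/8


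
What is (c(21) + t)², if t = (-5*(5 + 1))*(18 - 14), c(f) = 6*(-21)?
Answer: 60516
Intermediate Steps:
c(f) = -126
t = -120 (t = -5*6*4 = -30*4 = -120)
(c(21) + t)² = (-126 - 120)² = (-246)² = 60516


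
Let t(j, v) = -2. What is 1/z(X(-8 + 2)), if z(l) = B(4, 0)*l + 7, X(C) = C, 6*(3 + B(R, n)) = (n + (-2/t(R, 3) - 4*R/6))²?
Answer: 9/200 ≈ 0.045000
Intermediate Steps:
B(R, n) = -3 + (1 + n - 2*R/3)²/6 (B(R, n) = -3 + (n + (-2/(-2) - 4*R/6))²/6 = -3 + (n + (-2*(-½) - 4*R*(⅙)))²/6 = -3 + (n + (1 - 2*R/3))²/6 = -3 + (1 + n - 2*R/3)²/6)
z(l) = 7 - 137*l/54 (z(l) = (-3 + (3 - 2*4 + 3*0)²/54)*l + 7 = (-3 + (3 - 8 + 0)²/54)*l + 7 = (-3 + (1/54)*(-5)²)*l + 7 = (-3 + (1/54)*25)*l + 7 = (-3 + 25/54)*l + 7 = -137*l/54 + 7 = 7 - 137*l/54)
1/z(X(-8 + 2)) = 1/(7 - 137*(-8 + 2)/54) = 1/(7 - 137/54*(-6)) = 1/(7 + 137/9) = 1/(200/9) = 9/200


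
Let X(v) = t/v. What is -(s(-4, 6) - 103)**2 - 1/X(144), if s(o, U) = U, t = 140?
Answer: -329351/35 ≈ -9410.0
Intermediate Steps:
X(v) = 140/v
-(s(-4, 6) - 103)**2 - 1/X(144) = -(6 - 103)**2 - 1/(140/144) = -1*(-97)**2 - 1/(140*(1/144)) = -1*9409 - 1/35/36 = -9409 - 1*36/35 = -9409 - 36/35 = -329351/35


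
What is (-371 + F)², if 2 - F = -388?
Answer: 361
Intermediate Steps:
F = 390 (F = 2 - 1*(-388) = 2 + 388 = 390)
(-371 + F)² = (-371 + 390)² = 19² = 361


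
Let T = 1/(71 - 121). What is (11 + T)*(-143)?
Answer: -78507/50 ≈ -1570.1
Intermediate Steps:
T = -1/50 (T = 1/(-50) = -1/50 ≈ -0.020000)
(11 + T)*(-143) = (11 - 1/50)*(-143) = (549/50)*(-143) = -78507/50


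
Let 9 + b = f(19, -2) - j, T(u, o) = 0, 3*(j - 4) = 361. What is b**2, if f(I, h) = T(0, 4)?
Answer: 160000/9 ≈ 17778.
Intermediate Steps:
j = 373/3 (j = 4 + (1/3)*361 = 4 + 361/3 = 373/3 ≈ 124.33)
f(I, h) = 0
b = -400/3 (b = -9 + (0 - 1*373/3) = -9 + (0 - 373/3) = -9 - 373/3 = -400/3 ≈ -133.33)
b**2 = (-400/3)**2 = 160000/9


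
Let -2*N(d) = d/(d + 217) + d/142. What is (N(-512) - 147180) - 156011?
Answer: -6350315911/20945 ≈ -3.0319e+5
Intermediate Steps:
N(d) = -d/284 - d/(2*(217 + d)) (N(d) = -(d/(d + 217) + d/142)/2 = -(d/(217 + d) + d*(1/142))/2 = -(d/(217 + d) + d/142)/2 = -(d/142 + d/(217 + d))/2 = -d/284 - d/(2*(217 + d)))
(N(-512) - 147180) - 156011 = (-1*(-512)*(359 - 512)/(61628 + 284*(-512)) - 147180) - 156011 = (-1*(-512)*(-153)/(61628 - 145408) - 147180) - 156011 = (-1*(-512)*(-153)/(-83780) - 147180) - 156011 = (-1*(-512)*(-1/83780)*(-153) - 147180) - 156011 = (19584/20945 - 147180) - 156011 = -3082665516/20945 - 156011 = -6350315911/20945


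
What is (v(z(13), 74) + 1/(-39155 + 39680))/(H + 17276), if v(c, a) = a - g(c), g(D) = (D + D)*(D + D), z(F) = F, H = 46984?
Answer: -316049/33736500 ≈ -0.0093682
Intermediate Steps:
g(D) = 4*D² (g(D) = (2*D)*(2*D) = 4*D²)
v(c, a) = a - 4*c²
(v(z(13), 74) + 1/(-39155 + 39680))/(H + 17276) = ((74 - 4*13²) + 1/(-39155 + 39680))/(46984 + 17276) = ((74 - 4*169) + 1/525)/64260 = ((74 - 676) + 1/525)*(1/64260) = (-602 + 1/525)*(1/64260) = -316049/525*1/64260 = -316049/33736500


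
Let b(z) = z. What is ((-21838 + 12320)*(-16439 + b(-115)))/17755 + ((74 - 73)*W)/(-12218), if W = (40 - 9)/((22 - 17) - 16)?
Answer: 21175880065261/2386236490 ≈ 8874.2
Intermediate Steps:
W = -31/11 (W = 31/(5 - 16) = 31/(-11) = 31*(-1/11) = -31/11 ≈ -2.8182)
((-21838 + 12320)*(-16439 + b(-115)))/17755 + ((74 - 73)*W)/(-12218) = ((-21838 + 12320)*(-16439 - 115))/17755 + ((74 - 73)*(-31/11))/(-12218) = -9518*(-16554)*(1/17755) + (1*(-31/11))*(-1/12218) = 157560972*(1/17755) - 31/11*(-1/12218) = 157560972/17755 + 31/134398 = 21175880065261/2386236490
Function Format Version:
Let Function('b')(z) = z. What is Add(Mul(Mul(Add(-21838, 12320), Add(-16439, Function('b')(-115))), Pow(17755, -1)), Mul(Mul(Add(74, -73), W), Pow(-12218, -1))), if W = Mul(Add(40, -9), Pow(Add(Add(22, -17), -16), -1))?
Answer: Rational(21175880065261, 2386236490) ≈ 8874.2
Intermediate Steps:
W = Rational(-31, 11) (W = Mul(31, Pow(Add(5, -16), -1)) = Mul(31, Pow(-11, -1)) = Mul(31, Rational(-1, 11)) = Rational(-31, 11) ≈ -2.8182)
Add(Mul(Mul(Add(-21838, 12320), Add(-16439, Function('b')(-115))), Pow(17755, -1)), Mul(Mul(Add(74, -73), W), Pow(-12218, -1))) = Add(Mul(Mul(Add(-21838, 12320), Add(-16439, -115)), Pow(17755, -1)), Mul(Mul(Add(74, -73), Rational(-31, 11)), Pow(-12218, -1))) = Add(Mul(Mul(-9518, -16554), Rational(1, 17755)), Mul(Mul(1, Rational(-31, 11)), Rational(-1, 12218))) = Add(Mul(157560972, Rational(1, 17755)), Mul(Rational(-31, 11), Rational(-1, 12218))) = Add(Rational(157560972, 17755), Rational(31, 134398)) = Rational(21175880065261, 2386236490)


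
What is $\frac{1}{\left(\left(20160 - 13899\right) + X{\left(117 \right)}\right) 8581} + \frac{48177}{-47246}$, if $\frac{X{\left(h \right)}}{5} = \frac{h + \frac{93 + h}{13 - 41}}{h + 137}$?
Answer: $- \frac{1315329481365703}{1289911323049458} \approx -1.0197$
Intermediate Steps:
$X{\left(h \right)} = \frac{5 \left(- \frac{93}{28} + \frac{27 h}{28}\right)}{137 + h}$ ($X{\left(h \right)} = 5 \frac{h + \frac{93 + h}{13 - 41}}{h + 137} = 5 \frac{h + \frac{93 + h}{-28}}{137 + h} = 5 \frac{h + \left(93 + h\right) \left(- \frac{1}{28}\right)}{137 + h} = 5 \frac{h - \left(\frac{93}{28} + \frac{h}{28}\right)}{137 + h} = 5 \frac{- \frac{93}{28} + \frac{27 h}{28}}{137 + h} = \frac{5 \left(- \frac{93}{28} + \frac{27 h}{28}\right)}{137 + h}$)
$\frac{1}{\left(\left(20160 - 13899\right) + X{\left(117 \right)}\right) 8581} + \frac{48177}{-47246} = \frac{1}{\left(\left(20160 - 13899\right) + \frac{15 \left(-31 + 9 \cdot 117\right)}{28 \left(137 + 117\right)}\right) 8581} + \frac{48177}{-47246} = \frac{1}{6261 + \frac{15 \left(-31 + 1053\right)}{28 \cdot 254}} \cdot \frac{1}{8581} + 48177 \left(- \frac{1}{47246}\right) = \frac{1}{6261 + \frac{15}{28} \cdot \frac{1}{254} \cdot 1022} \cdot \frac{1}{8581} - \frac{48177}{47246} = \frac{1}{6261 + \frac{1095}{508}} \cdot \frac{1}{8581} - \frac{48177}{47246} = \frac{1}{\frac{3181683}{508}} \cdot \frac{1}{8581} - \frac{48177}{47246} = \frac{508}{3181683} \cdot \frac{1}{8581} - \frac{48177}{47246} = \frac{508}{27302021823} - \frac{48177}{47246} = - \frac{1315329481365703}{1289911323049458}$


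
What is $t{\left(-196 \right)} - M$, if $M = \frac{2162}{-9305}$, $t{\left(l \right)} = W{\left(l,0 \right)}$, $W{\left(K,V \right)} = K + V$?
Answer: $- \frac{1821618}{9305} \approx -195.77$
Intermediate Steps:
$t{\left(l \right)} = l$ ($t{\left(l \right)} = l + 0 = l$)
$M = - \frac{2162}{9305}$ ($M = 2162 \left(- \frac{1}{9305}\right) = - \frac{2162}{9305} \approx -0.23235$)
$t{\left(-196 \right)} - M = -196 - - \frac{2162}{9305} = -196 + \frac{2162}{9305} = - \frac{1821618}{9305}$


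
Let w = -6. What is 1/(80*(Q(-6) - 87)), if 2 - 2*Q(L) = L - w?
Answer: -1/6880 ≈ -0.00014535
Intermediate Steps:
Q(L) = -2 - L/2 (Q(L) = 1 - (L - 1*(-6))/2 = 1 - (L + 6)/2 = 1 - (6 + L)/2 = 1 + (-3 - L/2) = -2 - L/2)
1/(80*(Q(-6) - 87)) = 1/(80*((-2 - ½*(-6)) - 87)) = 1/(80*((-2 + 3) - 87)) = 1/(80*(1 - 87)) = 1/(80*(-86)) = 1/(-6880) = -1/6880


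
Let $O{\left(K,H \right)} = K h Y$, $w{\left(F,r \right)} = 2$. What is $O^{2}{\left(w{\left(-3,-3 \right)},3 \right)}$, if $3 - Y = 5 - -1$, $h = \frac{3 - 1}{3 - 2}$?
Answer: $144$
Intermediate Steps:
$h = 2$ ($h = \frac{2}{1} = 2 \cdot 1 = 2$)
$Y = -3$ ($Y = 3 - \left(5 - -1\right) = 3 - \left(5 + 1\right) = 3 - 6 = -3$)
$O{\left(K,H \right)} = - 6 K$ ($O{\left(K,H \right)} = K 2 \left(-3\right) = 2 K \left(-3\right) = - 6 K$)
$O^{2}{\left(w{\left(-3,-3 \right)},3 \right)} = \left(\left(-6\right) 2\right)^{2} = \left(-12\right)^{2} = 144$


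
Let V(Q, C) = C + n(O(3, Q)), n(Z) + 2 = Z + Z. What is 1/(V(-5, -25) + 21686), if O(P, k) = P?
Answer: 1/21665 ≈ 4.6157e-5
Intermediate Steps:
n(Z) = -2 + 2*Z (n(Z) = -2 + (Z + Z) = -2 + 2*Z)
V(Q, C) = 4 + C (V(Q, C) = C + (-2 + 2*3) = C + (-2 + 6) = C + 4 = 4 + C)
1/(V(-5, -25) + 21686) = 1/((4 - 25) + 21686) = 1/(-21 + 21686) = 1/21665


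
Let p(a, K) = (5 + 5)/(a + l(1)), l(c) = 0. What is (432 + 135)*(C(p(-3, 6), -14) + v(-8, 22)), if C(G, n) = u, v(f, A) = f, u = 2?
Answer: -3402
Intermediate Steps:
p(a, K) = 10/a (p(a, K) = (5 + 5)/(a + 0) = 10/a)
C(G, n) = 2
(432 + 135)*(C(p(-3, 6), -14) + v(-8, 22)) = (432 + 135)*(2 - 8) = 567*(-6) = -3402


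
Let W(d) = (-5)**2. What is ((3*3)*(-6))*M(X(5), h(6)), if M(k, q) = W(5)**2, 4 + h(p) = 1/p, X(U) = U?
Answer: -33750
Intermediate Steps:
h(p) = -4 + 1/p
W(d) = 25
M(k, q) = 625 (M(k, q) = 25**2 = 625)
((3*3)*(-6))*M(X(5), h(6)) = ((3*3)*(-6))*625 = (9*(-6))*625 = -54*625 = -33750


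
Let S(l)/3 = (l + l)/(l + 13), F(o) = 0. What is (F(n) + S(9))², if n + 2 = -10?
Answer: 729/121 ≈ 6.0248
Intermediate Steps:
n = -12 (n = -2 - 10 = -12)
S(l) = 6*l/(13 + l) (S(l) = 3*((l + l)/(l + 13)) = 3*((2*l)/(13 + l)) = 3*(2*l/(13 + l)) = 6*l/(13 + l))
(F(n) + S(9))² = (0 + 6*9/(13 + 9))² = (0 + 6*9/22)² = (0 + 6*9*(1/22))² = (0 + 27/11)² = (27/11)² = 729/121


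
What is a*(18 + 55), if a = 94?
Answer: 6862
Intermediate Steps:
a*(18 + 55) = 94*(18 + 55) = 94*73 = 6862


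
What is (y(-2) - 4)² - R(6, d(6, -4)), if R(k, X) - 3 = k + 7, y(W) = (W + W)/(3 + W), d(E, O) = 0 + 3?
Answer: 48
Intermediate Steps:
d(E, O) = 3
y(W) = 2*W/(3 + W) (y(W) = (2*W)/(3 + W) = 2*W/(3 + W))
R(k, X) = 10 + k (R(k, X) = 3 + (k + 7) = 3 + (7 + k) = 10 + k)
(y(-2) - 4)² - R(6, d(6, -4)) = (2*(-2)/(3 - 2) - 4)² - (10 + 6) = (2*(-2)/1 - 4)² - 1*16 = (2*(-2)*1 - 4)² - 16 = (-4 - 4)² - 16 = (-8)² - 16 = 64 - 16 = 48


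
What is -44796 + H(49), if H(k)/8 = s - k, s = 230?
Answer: -43348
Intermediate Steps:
H(k) = 1840 - 8*k (H(k) = 8*(230 - k) = 1840 - 8*k)
-44796 + H(49) = -44796 + (1840 - 8*49) = -44796 + (1840 - 392) = -44796 + 1448 = -43348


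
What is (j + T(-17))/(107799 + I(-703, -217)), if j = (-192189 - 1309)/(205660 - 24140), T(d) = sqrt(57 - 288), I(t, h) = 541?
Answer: -96749/9832938400 + I*sqrt(231)/108340 ≈ -9.8393e-6 + 0.00014029*I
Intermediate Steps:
T(d) = I*sqrt(231) (T(d) = sqrt(-231) = I*sqrt(231))
j = -96749/90760 (j = -193498/181520 = -193498*1/181520 = -96749/90760 ≈ -1.0660)
(j + T(-17))/(107799 + I(-703, -217)) = (-96749/90760 + I*sqrt(231))/(107799 + 541) = (-96749/90760 + I*sqrt(231))/108340 = (-96749/90760 + I*sqrt(231))*(1/108340) = -96749/9832938400 + I*sqrt(231)/108340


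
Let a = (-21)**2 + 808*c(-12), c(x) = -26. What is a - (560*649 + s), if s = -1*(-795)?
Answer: -384802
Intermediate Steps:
s = 795
a = -20567 (a = (-21)**2 + 808*(-26) = 441 - 21008 = -20567)
a - (560*649 + s) = -20567 - (560*649 + 795) = -20567 - (363440 + 795) = -20567 - 1*364235 = -20567 - 364235 = -384802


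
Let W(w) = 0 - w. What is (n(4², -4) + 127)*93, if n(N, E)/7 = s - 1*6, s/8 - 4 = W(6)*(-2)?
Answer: 91233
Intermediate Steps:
W(w) = -w
s = 128 (s = 32 + 8*(-1*6*(-2)) = 32 + 8*(-6*(-2)) = 32 + 8*12 = 32 + 96 = 128)
n(N, E) = 854 (n(N, E) = 7*(128 - 1*6) = 7*(128 - 6) = 7*122 = 854)
(n(4², -4) + 127)*93 = (854 + 127)*93 = 981*93 = 91233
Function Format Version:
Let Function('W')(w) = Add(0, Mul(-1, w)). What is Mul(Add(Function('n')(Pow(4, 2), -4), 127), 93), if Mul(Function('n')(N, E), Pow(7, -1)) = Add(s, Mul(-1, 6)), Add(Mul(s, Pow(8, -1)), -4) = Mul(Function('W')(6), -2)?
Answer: 91233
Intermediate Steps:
Function('W')(w) = Mul(-1, w)
s = 128 (s = Add(32, Mul(8, Mul(Mul(-1, 6), -2))) = Add(32, Mul(8, Mul(-6, -2))) = Add(32, Mul(8, 12)) = Add(32, 96) = 128)
Function('n')(N, E) = 854 (Function('n')(N, E) = Mul(7, Add(128, Mul(-1, 6))) = Mul(7, Add(128, -6)) = Mul(7, 122) = 854)
Mul(Add(Function('n')(Pow(4, 2), -4), 127), 93) = Mul(Add(854, 127), 93) = Mul(981, 93) = 91233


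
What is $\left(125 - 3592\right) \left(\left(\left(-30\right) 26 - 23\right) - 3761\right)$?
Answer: $15823388$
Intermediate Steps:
$\left(125 - 3592\right) \left(\left(\left(-30\right) 26 - 23\right) - 3761\right) = - 3467 \left(\left(-780 - 23\right) - 3761\right) = - 3467 \left(-803 - 3761\right) = \left(-3467\right) \left(-4564\right) = 15823388$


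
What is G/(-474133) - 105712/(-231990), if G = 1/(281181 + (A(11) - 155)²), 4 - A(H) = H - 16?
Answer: 62651313277541/137491279774095 ≈ 0.45567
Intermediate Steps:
A(H) = 20 - H (A(H) = 4 - (H - 16) = 4 - (-16 + H) = 4 + (16 - H) = 20 - H)
G = 1/302497 (G = 1/(281181 + ((20 - 1*11) - 155)²) = 1/(281181 + ((20 - 11) - 155)²) = 1/(281181 + (9 - 155)²) = 1/(281181 + (-146)²) = 1/(281181 + 21316) = 1/302497 ≈ 3.3058e-6)
G/(-474133) - 105712/(-231990) = (1/302497)/(-474133) - 105712/(-231990) = (1/302497)*(-1/474133) - 105712*(-1/231990) = -1/143423810101 + 52856/115995 = 62651313277541/137491279774095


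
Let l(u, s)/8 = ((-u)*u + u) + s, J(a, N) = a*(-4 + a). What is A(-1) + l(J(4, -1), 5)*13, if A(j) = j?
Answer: 519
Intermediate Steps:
l(u, s) = -8*u**2 + 8*s + 8*u (l(u, s) = 8*(((-u)*u + u) + s) = 8*((-u**2 + u) + s) = 8*((u - u**2) + s) = 8*(s + u - u**2) = -8*u**2 + 8*s + 8*u)
A(-1) + l(J(4, -1), 5)*13 = -1 + (-8*16*(-4 + 4)**2 + 8*5 + 8*(4*(-4 + 4)))*13 = -1 + (-8*(4*0)**2 + 40 + 8*(4*0))*13 = -1 + (-8*0**2 + 40 + 8*0)*13 = -1 + (-8*0 + 40 + 0)*13 = -1 + (0 + 40 + 0)*13 = -1 + 40*13 = -1 + 520 = 519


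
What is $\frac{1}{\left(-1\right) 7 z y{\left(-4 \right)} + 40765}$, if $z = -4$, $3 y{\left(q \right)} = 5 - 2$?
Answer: $\frac{1}{40793} \approx 2.4514 \cdot 10^{-5}$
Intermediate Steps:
$y{\left(q \right)} = 1$ ($y{\left(q \right)} = \frac{5 - 2}{3} = \frac{1}{3} \cdot 3 = 1$)
$\frac{1}{\left(-1\right) 7 z y{\left(-4 \right)} + 40765} = \frac{1}{\left(-1\right) 7 \left(-4\right) 1 + 40765} = \frac{1}{\left(-7\right) \left(-4\right) 1 + 40765} = \frac{1}{28 \cdot 1 + 40765} = \frac{1}{28 + 40765} = \frac{1}{40793}$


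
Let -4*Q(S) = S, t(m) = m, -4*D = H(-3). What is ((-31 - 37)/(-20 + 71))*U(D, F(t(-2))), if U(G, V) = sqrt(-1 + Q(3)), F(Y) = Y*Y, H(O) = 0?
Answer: -2*I*sqrt(7)/3 ≈ -1.7638*I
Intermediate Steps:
D = 0 (D = -1/4*0 = 0)
F(Y) = Y**2
Q(S) = -S/4
U(G, V) = I*sqrt(7)/2 (U(G, V) = sqrt(-1 - 1/4*3) = sqrt(-1 - 3/4) = sqrt(-7/4) = I*sqrt(7)/2)
((-31 - 37)/(-20 + 71))*U(D, F(t(-2))) = ((-31 - 37)/(-20 + 71))*(I*sqrt(7)/2) = (-68/51)*(I*sqrt(7)/2) = (-68*1/51)*(I*sqrt(7)/2) = -2*I*sqrt(7)/3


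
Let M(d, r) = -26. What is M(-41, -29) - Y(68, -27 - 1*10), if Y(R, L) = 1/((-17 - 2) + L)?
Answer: -1455/56 ≈ -25.982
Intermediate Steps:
Y(R, L) = 1/(-19 + L)
M(-41, -29) - Y(68, -27 - 1*10) = -26 - 1/(-19 + (-27 - 1*10)) = -26 - 1/(-19 + (-27 - 10)) = -26 - 1/(-19 - 37) = -26 - 1/(-56) = -26 - 1*(-1/56) = -26 + 1/56 = -1455/56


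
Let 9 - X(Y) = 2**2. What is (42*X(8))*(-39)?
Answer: -8190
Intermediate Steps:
X(Y) = 5 (X(Y) = 9 - 1*2**2 = 9 - 1*4 = 9 - 4 = 5)
(42*X(8))*(-39) = (42*5)*(-39) = 210*(-39) = -8190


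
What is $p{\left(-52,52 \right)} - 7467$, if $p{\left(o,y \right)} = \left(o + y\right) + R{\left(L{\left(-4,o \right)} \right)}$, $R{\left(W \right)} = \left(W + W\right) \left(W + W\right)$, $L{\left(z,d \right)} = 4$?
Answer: $-7403$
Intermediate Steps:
$R{\left(W \right)} = 4 W^{2}$ ($R{\left(W \right)} = 2 W 2 W = 4 W^{2}$)
$p{\left(o,y \right)} = 64 + o + y$ ($p{\left(o,y \right)} = \left(o + y\right) + 4 \cdot 4^{2} = \left(o + y\right) + 4 \cdot 16 = \left(o + y\right) + 64 = 64 + o + y$)
$p{\left(-52,52 \right)} - 7467 = \left(64 - 52 + 52\right) - 7467 = 64 - 7467 = -7403$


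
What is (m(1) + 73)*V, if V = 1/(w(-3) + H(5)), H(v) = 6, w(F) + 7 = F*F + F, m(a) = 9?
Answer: 82/5 ≈ 16.400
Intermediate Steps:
w(F) = -7 + F + F**2 (w(F) = -7 + (F*F + F) = -7 + (F**2 + F) = -7 + (F + F**2) = -7 + F + F**2)
V = 1/5 (V = 1/((-7 - 3 + (-3)**2) + 6) = 1/((-7 - 3 + 9) + 6) = 1/(-1 + 6) = 1/5 ≈ 0.20000)
(m(1) + 73)*V = (9 + 73)*(1/5) = 82*(1/5) = 82/5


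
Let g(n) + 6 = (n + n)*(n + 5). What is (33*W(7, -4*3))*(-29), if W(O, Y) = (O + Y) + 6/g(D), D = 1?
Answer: 3828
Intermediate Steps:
g(n) = -6 + 2*n*(5 + n) (g(n) = -6 + (n + n)*(n + 5) = -6 + (2*n)*(5 + n) = -6 + 2*n*(5 + n))
W(O, Y) = 1 + O + Y (W(O, Y) = (O + Y) + 6/(-6 + 2*1² + 10*1) = (O + Y) + 6/(-6 + 2*1 + 10) = (O + Y) + 6/(-6 + 2 + 10) = (O + Y) + 6/6 = (O + Y) + 6*(⅙) = (O + Y) + 1 = 1 + O + Y)
(33*W(7, -4*3))*(-29) = (33*(1 + 7 - 4*3))*(-29) = (33*(1 + 7 - 12))*(-29) = (33*(-4))*(-29) = -132*(-29) = 3828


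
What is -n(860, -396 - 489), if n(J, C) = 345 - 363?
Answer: 18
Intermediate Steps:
n(J, C) = -18
-n(860, -396 - 489) = -1*(-18) = 18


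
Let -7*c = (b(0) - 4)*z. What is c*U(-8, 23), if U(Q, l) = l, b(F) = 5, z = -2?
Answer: 46/7 ≈ 6.5714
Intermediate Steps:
c = 2/7 (c = -(5 - 4)*(-2)/7 = -(-2)/7 = -1/7*(-2) = 2/7 ≈ 0.28571)
c*U(-8, 23) = (2/7)*23 = 46/7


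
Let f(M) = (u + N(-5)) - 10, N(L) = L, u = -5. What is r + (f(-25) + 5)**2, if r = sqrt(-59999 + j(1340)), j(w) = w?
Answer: 225 + I*sqrt(58659) ≈ 225.0 + 242.2*I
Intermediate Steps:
f(M) = -20 (f(M) = (-5 - 5) - 10 = -10 - 10 = -20)
r = I*sqrt(58659) (r = sqrt(-59999 + 1340) = sqrt(-58659) = I*sqrt(58659) ≈ 242.2*I)
r + (f(-25) + 5)**2 = I*sqrt(58659) + (-20 + 5)**2 = I*sqrt(58659) + (-15)**2 = I*sqrt(58659) + 225 = 225 + I*sqrt(58659)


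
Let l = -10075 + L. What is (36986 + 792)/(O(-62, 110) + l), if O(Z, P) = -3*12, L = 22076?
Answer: 37778/11965 ≈ 3.1574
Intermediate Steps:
O(Z, P) = -36
l = 12001 (l = -10075 + 22076 = 12001)
(36986 + 792)/(O(-62, 110) + l) = (36986 + 792)/(-36 + 12001) = 37778/11965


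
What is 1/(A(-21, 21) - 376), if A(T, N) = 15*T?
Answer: -1/691 ≈ -0.0014472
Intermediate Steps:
1/(A(-21, 21) - 376) = 1/(15*(-21) - 376) = 1/(-315 - 376) = 1/(-691) = -1/691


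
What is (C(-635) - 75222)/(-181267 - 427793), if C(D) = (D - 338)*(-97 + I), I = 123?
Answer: 5026/30453 ≈ 0.16504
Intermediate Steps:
C(D) = -8788 + 26*D (C(D) = (D - 338)*(-97 + 123) = (-338 + D)*26 = -8788 + 26*D)
(C(-635) - 75222)/(-181267 - 427793) = ((-8788 + 26*(-635)) - 75222)/(-181267 - 427793) = ((-8788 - 16510) - 75222)/(-609060) = (-25298 - 75222)*(-1/609060) = -100520*(-1/609060) = 5026/30453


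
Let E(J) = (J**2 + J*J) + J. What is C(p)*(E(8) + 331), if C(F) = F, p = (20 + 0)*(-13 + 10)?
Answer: -28020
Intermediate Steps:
p = -60 (p = 20*(-3) = -60)
E(J) = J + 2*J**2 (E(J) = (J**2 + J**2) + J = 2*J**2 + J = J + 2*J**2)
C(p)*(E(8) + 331) = -60*(8*(1 + 2*8) + 331) = -60*(8*(1 + 16) + 331) = -60*(8*17 + 331) = -60*(136 + 331) = -60*467 = -28020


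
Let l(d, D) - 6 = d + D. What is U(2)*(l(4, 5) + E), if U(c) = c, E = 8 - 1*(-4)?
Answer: 54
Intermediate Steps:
E = 12 (E = 8 + 4 = 12)
l(d, D) = 6 + D + d (l(d, D) = 6 + (d + D) = 6 + (D + d) = 6 + D + d)
U(2)*(l(4, 5) + E) = 2*((6 + 5 + 4) + 12) = 2*(15 + 12) = 2*27 = 54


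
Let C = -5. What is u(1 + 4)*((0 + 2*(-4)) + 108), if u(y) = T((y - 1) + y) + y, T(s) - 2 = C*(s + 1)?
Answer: -4300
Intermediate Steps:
T(s) = -3 - 5*s (T(s) = 2 - 5*(s + 1) = 2 - 5*(1 + s) = 2 + (-5 - 5*s) = -3 - 5*s)
u(y) = 2 - 9*y (u(y) = (-3 - 5*((y - 1) + y)) + y = (-3 - 5*((-1 + y) + y)) + y = (-3 - 5*(-1 + 2*y)) + y = (-3 + (5 - 10*y)) + y = (2 - 10*y) + y = 2 - 9*y)
u(1 + 4)*((0 + 2*(-4)) + 108) = (2 - 9*(1 + 4))*((0 + 2*(-4)) + 108) = (2 - 9*5)*((0 - 8) + 108) = (2 - 45)*(-8 + 108) = -43*100 = -4300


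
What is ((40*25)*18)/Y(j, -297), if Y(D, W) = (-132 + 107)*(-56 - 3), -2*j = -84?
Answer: 720/59 ≈ 12.203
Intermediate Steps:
j = 42 (j = -1/2*(-84) = 42)
Y(D, W) = 1475 (Y(D, W) = -25*(-59) = 1475)
((40*25)*18)/Y(j, -297) = ((40*25)*18)/1475 = (1000*18)*(1/1475) = 18000*(1/1475) = 720/59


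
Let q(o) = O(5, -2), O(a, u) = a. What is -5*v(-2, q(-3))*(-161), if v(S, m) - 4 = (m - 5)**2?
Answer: 3220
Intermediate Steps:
q(o) = 5
v(S, m) = 4 + (-5 + m)**2 (v(S, m) = 4 + (m - 5)**2 = 4 + (-5 + m)**2)
-5*v(-2, q(-3))*(-161) = -5*(4 + (-5 + 5)**2)*(-161) = -5*(4 + 0**2)*(-161) = -5*(4 + 0)*(-161) = -5*4*(-161) = -20*(-161) = 3220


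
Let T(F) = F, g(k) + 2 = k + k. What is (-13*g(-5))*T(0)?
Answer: 0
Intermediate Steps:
g(k) = -2 + 2*k (g(k) = -2 + (k + k) = -2 + 2*k)
(-13*g(-5))*T(0) = -13*(-2 + 2*(-5))*0 = -13*(-2 - 10)*0 = -13*(-12)*0 = 156*0 = 0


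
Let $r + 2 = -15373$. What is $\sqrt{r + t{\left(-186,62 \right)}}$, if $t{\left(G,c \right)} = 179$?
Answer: $2 i \sqrt{3799} \approx 123.27 i$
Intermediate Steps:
$r = -15375$ ($r = -2 - 15373 = -15375$)
$\sqrt{r + t{\left(-186,62 \right)}} = \sqrt{-15375 + 179} = \sqrt{-15196} = 2 i \sqrt{3799}$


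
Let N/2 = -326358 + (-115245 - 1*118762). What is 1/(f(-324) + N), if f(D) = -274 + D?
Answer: -1/1121328 ≈ -8.9180e-7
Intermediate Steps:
N = -1120730 (N = 2*(-326358 + (-115245 - 1*118762)) = 2*(-326358 + (-115245 - 118762)) = 2*(-326358 - 234007) = 2*(-560365) = -1120730)
1/(f(-324) + N) = 1/((-274 - 324) - 1120730) = 1/(-598 - 1120730) = 1/(-1121328) = -1/1121328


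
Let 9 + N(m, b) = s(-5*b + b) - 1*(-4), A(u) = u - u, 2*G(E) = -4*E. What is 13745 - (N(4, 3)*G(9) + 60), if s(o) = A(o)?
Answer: 13595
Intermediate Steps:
G(E) = -2*E (G(E) = (-4*E)/2 = -2*E)
A(u) = 0
s(o) = 0
N(m, b) = -5 (N(m, b) = -9 + (0 - 1*(-4)) = -9 + (0 + 4) = -9 + 4 = -5)
13745 - (N(4, 3)*G(9) + 60) = 13745 - (-(-10)*9 + 60) = 13745 - (-5*(-18) + 60) = 13745 - (90 + 60) = 13745 - 1*150 = 13745 - 150 = 13595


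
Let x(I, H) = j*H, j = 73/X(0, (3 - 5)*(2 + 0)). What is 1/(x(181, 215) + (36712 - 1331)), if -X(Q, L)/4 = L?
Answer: 16/581791 ≈ 2.7501e-5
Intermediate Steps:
X(Q, L) = -4*L
j = 73/16 (j = 73/((-4*(3 - 5)*(2 + 0))) = 73/((-(-8)*2)) = 73/((-4*(-4))) = 73/16 ≈ 4.5625)
x(I, H) = 73*H/16
1/(x(181, 215) + (36712 - 1331)) = 1/((73/16)*215 + (36712 - 1331)) = 1/(15695/16 + 35381) = 1/(581791/16) = 16/581791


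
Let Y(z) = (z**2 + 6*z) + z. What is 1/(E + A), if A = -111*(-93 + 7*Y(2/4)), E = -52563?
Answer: -4/180615 ≈ -2.2147e-5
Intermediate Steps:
Y(z) = z**2 + 7*z
A = 29637/4 (A = -111*(-93 + 7*((2/4)*(7 + 2/4))) = -111*(-93 + 7*((2*(1/4))*(7 + 2*(1/4)))) = -111*(-93 + 7*((7 + 1/2)/2)) = -111*(-93 + 7*((1/2)*(15/2))) = -111*(-93 + 7*(15/4)) = -111*(-93 + 105/4) = -111*(-267/4) = 29637/4 ≈ 7409.3)
1/(E + A) = 1/(-52563 + 29637/4) = 1/(-180615/4) = -4/180615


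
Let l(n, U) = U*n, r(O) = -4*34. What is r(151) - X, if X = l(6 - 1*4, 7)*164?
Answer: -2432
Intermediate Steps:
r(O) = -136
X = 2296 (X = (7*(6 - 1*4))*164 = (7*(6 - 4))*164 = (7*2)*164 = 14*164 = 2296)
r(151) - X = -136 - 1*2296 = -136 - 2296 = -2432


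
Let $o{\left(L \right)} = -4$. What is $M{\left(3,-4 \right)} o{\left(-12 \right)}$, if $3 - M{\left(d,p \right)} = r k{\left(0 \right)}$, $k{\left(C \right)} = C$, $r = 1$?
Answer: $-12$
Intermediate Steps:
$M{\left(d,p \right)} = 3$ ($M{\left(d,p \right)} = 3 - 1 \cdot 0 = 3 - 0 = 3 + 0 = 3$)
$M{\left(3,-4 \right)} o{\left(-12 \right)} = 3 \left(-4\right) = -12$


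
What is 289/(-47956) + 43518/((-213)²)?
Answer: 691279189/725238588 ≈ 0.95317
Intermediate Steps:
289/(-47956) + 43518/((-213)²) = 289*(-1/47956) + 43518/45369 = -289/47956 + 43518*(1/45369) = -289/47956 + 14506/15123 = 691279189/725238588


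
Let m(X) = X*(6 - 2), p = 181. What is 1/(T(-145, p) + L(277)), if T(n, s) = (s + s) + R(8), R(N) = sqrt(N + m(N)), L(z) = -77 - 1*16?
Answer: 269/72321 - 2*sqrt(10)/72321 ≈ 0.0036321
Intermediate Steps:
L(z) = -93 (L(z) = -77 - 16 = -93)
m(X) = 4*X (m(X) = X*4 = 4*X)
R(N) = sqrt(5)*sqrt(N) (R(N) = sqrt(N + 4*N) = sqrt(5*N) = sqrt(5)*sqrt(N))
T(n, s) = 2*s + 2*sqrt(10) (T(n, s) = (s + s) + sqrt(5)*sqrt(8) = 2*s + sqrt(5)*(2*sqrt(2)) = 2*s + 2*sqrt(10))
1/(T(-145, p) + L(277)) = 1/((2*181 + 2*sqrt(10)) - 93) = 1/((362 + 2*sqrt(10)) - 93) = 1/(269 + 2*sqrt(10))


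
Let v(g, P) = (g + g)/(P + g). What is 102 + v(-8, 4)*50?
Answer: 302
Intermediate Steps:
v(g, P) = 2*g/(P + g) (v(g, P) = (2*g)/(P + g) = 2*g/(P + g))
102 + v(-8, 4)*50 = 102 + (2*(-8)/(4 - 8))*50 = 102 + (2*(-8)/(-4))*50 = 102 + (2*(-8)*(-¼))*50 = 102 + 4*50 = 102 + 200 = 302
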